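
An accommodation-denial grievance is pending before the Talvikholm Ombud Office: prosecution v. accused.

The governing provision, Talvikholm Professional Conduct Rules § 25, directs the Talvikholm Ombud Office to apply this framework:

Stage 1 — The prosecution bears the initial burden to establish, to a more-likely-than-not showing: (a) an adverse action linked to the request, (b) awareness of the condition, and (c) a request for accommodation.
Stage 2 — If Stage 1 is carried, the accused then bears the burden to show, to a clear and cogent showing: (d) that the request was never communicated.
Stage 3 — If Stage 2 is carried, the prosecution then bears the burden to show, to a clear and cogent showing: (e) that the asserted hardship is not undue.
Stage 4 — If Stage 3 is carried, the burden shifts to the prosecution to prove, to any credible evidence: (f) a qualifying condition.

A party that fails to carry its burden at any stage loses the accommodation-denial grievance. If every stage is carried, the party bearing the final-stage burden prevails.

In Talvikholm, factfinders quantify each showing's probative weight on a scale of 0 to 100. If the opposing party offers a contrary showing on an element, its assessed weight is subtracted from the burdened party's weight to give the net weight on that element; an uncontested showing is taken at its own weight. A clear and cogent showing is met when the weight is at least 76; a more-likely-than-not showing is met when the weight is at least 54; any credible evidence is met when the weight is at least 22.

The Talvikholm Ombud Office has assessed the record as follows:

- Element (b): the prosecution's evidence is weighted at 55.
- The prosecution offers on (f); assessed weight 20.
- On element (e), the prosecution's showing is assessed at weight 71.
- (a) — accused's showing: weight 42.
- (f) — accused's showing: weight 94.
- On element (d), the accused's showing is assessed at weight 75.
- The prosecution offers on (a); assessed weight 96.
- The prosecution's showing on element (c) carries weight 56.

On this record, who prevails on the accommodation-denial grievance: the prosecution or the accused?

prosecution

Stage 1 — burden on prosecution; standard: a more-likely-than-not showing (weight is at least 54).
    (a): 96 − 42 = 54 ≥ 54 [met]
    (b): 55 ≥ 54 [met]
    (c): 56 ≥ 54 [met]
  The prosecution carries Stage 1; the accused now bears the burden.
Stage 2 — burden on accused; standard: a clear and cogent showing (weight is at least 76).
    (d): 75 < 76 [not met]
  The accused does not carry Stage 2.
The analysis ends at Stage 2; the prosecution prevails.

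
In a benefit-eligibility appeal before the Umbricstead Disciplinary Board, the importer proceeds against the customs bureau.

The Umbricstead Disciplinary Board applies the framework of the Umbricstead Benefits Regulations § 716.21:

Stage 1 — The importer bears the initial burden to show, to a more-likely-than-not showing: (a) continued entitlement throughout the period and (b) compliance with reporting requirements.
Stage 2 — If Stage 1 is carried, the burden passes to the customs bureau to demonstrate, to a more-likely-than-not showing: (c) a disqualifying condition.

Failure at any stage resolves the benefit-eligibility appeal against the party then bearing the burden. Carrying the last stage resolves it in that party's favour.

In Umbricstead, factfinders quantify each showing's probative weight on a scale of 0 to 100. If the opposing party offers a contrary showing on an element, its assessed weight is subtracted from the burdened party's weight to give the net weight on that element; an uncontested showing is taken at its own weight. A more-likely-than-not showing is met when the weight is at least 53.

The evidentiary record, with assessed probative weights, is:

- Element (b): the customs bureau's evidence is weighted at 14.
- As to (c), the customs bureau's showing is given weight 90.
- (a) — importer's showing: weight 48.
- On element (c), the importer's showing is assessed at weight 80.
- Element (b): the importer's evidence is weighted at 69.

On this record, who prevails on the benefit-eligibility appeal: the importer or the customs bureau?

customs bureau

At Stage 1 the importer must meet a more-likely-than-not showing (weight is at least 53): on (a) the weight is 48, < 53, so (a) does not meet the standard; on (b) the weight is 69 less the opposing 14 gives net 55, which does reach 53, so (b) meets the standard.
  Stage 1 not carried; the importer fails its burden.
The analysis ends at Stage 1; the customs bureau prevails.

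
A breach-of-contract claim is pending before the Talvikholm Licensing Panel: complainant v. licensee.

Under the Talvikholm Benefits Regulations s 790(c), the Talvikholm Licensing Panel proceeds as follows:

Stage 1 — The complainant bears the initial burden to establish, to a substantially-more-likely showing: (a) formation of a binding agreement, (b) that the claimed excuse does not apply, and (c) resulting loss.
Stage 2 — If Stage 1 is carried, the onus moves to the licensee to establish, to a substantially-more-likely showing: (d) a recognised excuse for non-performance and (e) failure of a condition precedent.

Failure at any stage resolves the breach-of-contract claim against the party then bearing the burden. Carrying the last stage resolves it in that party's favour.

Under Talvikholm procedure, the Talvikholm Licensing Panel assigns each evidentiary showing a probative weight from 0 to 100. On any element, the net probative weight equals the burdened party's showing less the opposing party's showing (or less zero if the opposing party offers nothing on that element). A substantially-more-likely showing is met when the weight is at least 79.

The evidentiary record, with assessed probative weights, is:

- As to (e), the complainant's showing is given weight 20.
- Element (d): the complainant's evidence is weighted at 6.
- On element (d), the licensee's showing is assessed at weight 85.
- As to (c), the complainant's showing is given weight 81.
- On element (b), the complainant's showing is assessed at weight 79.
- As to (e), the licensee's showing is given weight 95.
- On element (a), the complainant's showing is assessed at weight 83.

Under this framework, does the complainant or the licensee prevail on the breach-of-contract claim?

complainant

At Stage 1 the complainant must meet a substantially-more-likely showing (weight is at least 79): on (a) the weight is 83, which does reach 79, so (a) meets the standard; on (b) the weight is 79, which does reach 79, so (b) meets the standard; on (c) the weight is 81, which does reach 79, so (c) meets the standard.
  The complainant carries Stage 1; the licensee now bears the burden.
At Stage 2 the licensee must meet a substantially-more-likely showing (weight is at least 79): on (d) the weight is 85 less the opposing 6 gives net 79, which does reach 79, so (d) meets the standard; on (e) the weight is 95 less the opposing 20 gives net 75, < 79, so (e) does not meet the standard.
  Stage 2 not carried; the licensee fails its burden.
So the complainant prevails.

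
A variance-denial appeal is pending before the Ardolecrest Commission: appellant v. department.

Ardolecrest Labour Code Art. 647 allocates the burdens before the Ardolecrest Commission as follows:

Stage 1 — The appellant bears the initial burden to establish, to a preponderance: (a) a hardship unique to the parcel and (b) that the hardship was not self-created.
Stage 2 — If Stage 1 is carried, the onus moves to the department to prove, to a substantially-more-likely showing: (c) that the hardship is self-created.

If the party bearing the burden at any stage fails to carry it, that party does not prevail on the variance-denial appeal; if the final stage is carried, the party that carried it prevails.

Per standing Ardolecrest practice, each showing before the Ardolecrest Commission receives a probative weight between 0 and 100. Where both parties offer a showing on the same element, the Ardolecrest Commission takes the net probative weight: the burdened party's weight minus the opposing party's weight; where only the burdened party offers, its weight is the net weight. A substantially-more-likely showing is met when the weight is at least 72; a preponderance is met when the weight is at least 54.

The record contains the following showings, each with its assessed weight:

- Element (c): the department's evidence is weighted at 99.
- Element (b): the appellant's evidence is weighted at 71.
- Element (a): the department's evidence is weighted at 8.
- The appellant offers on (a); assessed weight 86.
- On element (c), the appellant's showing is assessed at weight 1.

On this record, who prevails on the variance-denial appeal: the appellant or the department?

Stage 1 — burden on appellant; standard: a preponderance (weight is at least 54).
    (a): 86 − 8 = 78 ≥ 54 [met]
    (b): 71 ≥ 54 [met]
  Stage 1 carried; the burden shifts to the department.
Stage 2 — burden on department; standard: a substantially-more-likely showing (weight is at least 72).
    (c): 99 − 1 = 98 ≥ 72 [met]
  All elements met at the final stage.
With every stage satisfied, the department prevails.

department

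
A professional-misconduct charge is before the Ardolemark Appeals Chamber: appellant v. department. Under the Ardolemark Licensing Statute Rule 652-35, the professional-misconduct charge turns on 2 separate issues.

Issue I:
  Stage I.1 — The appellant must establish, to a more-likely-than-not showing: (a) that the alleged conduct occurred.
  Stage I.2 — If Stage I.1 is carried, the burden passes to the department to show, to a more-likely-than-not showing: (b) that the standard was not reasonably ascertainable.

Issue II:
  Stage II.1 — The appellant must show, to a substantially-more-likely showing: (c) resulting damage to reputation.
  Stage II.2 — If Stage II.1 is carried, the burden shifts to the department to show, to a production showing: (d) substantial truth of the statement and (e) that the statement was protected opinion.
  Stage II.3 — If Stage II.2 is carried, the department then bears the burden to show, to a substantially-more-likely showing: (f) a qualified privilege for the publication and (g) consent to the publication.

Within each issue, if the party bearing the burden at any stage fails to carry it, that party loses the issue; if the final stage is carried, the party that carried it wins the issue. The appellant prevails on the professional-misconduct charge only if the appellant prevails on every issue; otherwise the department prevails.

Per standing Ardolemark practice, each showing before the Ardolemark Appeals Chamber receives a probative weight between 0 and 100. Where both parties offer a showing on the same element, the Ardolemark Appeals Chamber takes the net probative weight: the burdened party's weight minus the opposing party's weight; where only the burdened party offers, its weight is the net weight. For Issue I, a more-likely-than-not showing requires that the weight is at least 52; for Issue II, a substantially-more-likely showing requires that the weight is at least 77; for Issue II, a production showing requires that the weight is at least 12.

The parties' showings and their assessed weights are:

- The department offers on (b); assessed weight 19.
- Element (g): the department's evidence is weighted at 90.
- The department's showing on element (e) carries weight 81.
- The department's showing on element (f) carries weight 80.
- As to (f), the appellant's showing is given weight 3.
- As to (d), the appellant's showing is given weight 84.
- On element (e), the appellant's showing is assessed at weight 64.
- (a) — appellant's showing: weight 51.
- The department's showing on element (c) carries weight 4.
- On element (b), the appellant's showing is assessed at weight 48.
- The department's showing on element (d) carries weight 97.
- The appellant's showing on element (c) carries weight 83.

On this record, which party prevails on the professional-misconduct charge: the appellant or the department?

— Issue I —
Stage I.1 — burden on appellant; standard: a more-likely-than-not showing (weight is at least 52).
    (a): 51 < 52 [not met]
  The appellant does not carry Stage I.1.
The department prevails on this issue.
— Issue II —
Stage II.1 (appellant, a substantially-more-likely showing, weight is at least 77): (c) net 83−4=79 ≥ 77 — meets.
  Stage II.1 carried; the burden shifts to the department.
Stage II.2 (department, a production showing, weight is at least 12): (d) net 97−84=13 ≥ 12 — meets; (e) net 81−64=17 ≥ 12 — meets.
  All elements met. The department retains the burden for Stage II.3.
Stage II.3 (department, a substantially-more-likely showing, weight is at least 77): (f) net 80−3=77 ≥ 77 — meets; (g) 90 ≥ 77 — meets.
  Stage II.3 carried; the final stage is satisfied.
Every stage carried; the department prevails on this issue.
Per-issue: Issue I → department; Issue II → department. The appellant must prevail on every issue; overall, the department prevails.

department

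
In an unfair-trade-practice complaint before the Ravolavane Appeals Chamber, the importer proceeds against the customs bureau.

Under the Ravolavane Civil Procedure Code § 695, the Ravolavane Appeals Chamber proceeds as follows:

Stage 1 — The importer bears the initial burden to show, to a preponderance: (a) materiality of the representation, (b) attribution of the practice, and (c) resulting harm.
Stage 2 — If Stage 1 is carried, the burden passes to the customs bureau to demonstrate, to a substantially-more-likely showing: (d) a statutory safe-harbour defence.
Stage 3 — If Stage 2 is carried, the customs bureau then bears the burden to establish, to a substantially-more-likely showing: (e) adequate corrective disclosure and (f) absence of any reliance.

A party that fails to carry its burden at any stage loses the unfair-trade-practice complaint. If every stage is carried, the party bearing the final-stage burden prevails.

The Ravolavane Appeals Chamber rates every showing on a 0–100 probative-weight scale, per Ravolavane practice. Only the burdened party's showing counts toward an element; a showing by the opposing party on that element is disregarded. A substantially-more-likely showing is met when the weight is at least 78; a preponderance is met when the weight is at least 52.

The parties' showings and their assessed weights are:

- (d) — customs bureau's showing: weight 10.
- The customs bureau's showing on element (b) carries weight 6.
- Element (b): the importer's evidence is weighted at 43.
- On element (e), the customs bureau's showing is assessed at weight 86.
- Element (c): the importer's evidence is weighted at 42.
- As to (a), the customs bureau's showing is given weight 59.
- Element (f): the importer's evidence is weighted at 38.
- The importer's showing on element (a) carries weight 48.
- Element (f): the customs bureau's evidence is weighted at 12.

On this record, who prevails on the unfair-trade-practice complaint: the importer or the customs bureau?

customs bureau

Stage 1 (importer, a preponderance, weight is at least 52): (a) 48 (customs bureau's 59 disregarded) < 52 — fails; (b) 43 (customs bureau's 6 disregarded) < 52 — fails; (c) 42 < 52 — fails.
  Stage 1 not carried; the importer fails its burden.
The customs bureau prevails.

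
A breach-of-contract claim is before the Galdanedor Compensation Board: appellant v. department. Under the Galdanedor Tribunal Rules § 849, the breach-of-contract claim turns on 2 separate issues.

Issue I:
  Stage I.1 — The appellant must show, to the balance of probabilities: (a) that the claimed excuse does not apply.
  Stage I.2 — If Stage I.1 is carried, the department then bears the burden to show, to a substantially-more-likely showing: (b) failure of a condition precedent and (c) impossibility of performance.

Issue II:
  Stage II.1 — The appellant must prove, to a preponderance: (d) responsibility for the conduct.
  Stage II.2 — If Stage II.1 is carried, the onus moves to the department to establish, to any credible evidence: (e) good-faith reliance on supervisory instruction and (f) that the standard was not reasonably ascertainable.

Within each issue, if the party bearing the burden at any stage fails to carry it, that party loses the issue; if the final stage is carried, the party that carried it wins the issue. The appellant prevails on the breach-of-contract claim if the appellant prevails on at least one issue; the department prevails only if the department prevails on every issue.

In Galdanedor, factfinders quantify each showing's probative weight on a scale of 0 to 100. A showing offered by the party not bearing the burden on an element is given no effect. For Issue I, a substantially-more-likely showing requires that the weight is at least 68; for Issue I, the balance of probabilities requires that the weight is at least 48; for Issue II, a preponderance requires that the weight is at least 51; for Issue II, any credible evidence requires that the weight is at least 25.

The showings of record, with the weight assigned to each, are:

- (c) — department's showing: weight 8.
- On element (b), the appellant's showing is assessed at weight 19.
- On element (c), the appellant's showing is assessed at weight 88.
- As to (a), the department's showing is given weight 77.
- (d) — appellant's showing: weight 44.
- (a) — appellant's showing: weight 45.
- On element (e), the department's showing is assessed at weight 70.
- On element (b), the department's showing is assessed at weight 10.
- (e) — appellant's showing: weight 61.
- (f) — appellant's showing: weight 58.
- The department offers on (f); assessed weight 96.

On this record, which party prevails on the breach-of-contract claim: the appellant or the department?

— Issue I —
Stage I.1 (appellant, the balance of probabilities, weight is at least 48): (a) 45 (department's 77 disregarded) < 48 — fails.
  Stage I.1 not carried; the appellant fails its burden.
So the department prevails on this issue.
— Issue II —
Stage II.1 — burden on appellant; standard: a preponderance (weight is at least 51).
    (d): 44 < 51 [not met]
  Stage II.1 not carried; the appellant fails its burden.
The analysis ends at Stage II.1; the department prevails on this issue.
Per-issue: Issue I → department; Issue II → department. The appellant must prevail on at least one issue; overall, the department prevails.

department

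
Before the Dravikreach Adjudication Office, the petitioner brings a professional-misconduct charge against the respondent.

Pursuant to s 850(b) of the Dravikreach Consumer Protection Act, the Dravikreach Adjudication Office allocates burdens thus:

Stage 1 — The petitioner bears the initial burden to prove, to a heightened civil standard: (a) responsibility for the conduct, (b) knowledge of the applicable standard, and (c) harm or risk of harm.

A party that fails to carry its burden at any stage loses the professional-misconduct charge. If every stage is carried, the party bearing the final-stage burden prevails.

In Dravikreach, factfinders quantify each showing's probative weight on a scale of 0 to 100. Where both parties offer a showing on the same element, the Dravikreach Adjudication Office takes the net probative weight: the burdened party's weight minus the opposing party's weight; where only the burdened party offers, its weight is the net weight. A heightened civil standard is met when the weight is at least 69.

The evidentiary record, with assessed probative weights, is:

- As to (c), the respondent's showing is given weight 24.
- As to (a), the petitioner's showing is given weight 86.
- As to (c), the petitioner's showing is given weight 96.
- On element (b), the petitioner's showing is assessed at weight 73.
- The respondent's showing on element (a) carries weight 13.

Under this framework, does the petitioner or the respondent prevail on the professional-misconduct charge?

Stage 1 — burden on petitioner; standard: a heightened civil standard (weight is at least 69).
    (a): 86 − 13 = 73 ≥ 69 [met]
    (b): 73 ≥ 69 [met]
    (c): 96 − 24 = 72 ≥ 69 [met]
  All elements met at the final stage.
With every stage satisfied, the petitioner prevails.

petitioner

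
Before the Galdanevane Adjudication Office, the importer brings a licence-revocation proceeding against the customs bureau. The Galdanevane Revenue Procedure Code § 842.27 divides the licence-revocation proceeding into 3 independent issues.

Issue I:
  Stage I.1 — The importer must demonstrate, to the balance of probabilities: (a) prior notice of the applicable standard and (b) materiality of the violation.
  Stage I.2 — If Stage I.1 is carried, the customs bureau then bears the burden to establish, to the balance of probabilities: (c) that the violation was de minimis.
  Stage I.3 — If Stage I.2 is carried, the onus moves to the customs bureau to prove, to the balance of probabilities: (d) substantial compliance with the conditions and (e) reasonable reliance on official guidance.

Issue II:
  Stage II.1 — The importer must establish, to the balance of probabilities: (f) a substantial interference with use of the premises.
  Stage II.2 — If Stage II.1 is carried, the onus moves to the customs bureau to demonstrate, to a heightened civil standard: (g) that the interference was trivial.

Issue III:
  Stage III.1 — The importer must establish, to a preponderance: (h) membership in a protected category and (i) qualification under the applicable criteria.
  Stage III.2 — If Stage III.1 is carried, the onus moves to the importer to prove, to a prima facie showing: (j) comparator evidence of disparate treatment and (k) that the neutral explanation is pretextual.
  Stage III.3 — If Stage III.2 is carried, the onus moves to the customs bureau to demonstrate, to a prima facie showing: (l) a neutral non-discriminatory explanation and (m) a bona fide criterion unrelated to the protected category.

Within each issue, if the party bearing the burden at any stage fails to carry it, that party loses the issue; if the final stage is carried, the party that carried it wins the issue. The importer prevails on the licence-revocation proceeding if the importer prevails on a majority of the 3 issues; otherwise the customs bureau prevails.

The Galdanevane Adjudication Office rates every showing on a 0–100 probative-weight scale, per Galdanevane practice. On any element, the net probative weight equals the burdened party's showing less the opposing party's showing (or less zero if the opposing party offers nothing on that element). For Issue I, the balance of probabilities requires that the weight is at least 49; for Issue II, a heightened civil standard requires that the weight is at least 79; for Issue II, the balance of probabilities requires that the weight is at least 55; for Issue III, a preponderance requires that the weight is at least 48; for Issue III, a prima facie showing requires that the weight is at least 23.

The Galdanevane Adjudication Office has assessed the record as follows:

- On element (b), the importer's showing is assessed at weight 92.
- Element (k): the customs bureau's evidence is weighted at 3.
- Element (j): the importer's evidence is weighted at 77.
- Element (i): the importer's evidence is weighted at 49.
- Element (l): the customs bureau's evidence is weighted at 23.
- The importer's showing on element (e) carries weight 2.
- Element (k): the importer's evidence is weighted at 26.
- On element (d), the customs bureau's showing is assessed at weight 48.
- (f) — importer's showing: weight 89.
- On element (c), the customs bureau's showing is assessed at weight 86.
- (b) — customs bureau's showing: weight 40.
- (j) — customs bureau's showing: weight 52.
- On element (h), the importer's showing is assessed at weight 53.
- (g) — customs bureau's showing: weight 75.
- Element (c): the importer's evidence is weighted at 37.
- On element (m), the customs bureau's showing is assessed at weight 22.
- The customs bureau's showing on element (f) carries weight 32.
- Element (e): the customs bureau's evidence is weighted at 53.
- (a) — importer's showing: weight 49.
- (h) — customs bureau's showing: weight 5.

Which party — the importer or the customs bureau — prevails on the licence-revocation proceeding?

importer

— Issue I —
Stage I.1 — burden on importer; standard: the balance of probabilities (weight is at least 49).
    (a): 49 ≥ 49 [met]
    (b): 92 − 40 = 52 ≥ 49 [met]
  The importer carries Stage I.1; the customs bureau now bears the burden.
Stage I.2 — burden on customs bureau; standard: the balance of probabilities (weight is at least 49).
    (c): 86 − 37 = 49 ≥ 49 [met]
  Stage I.2 carried; the burden remains with the customs bureau.
Stage I.3 — burden on customs bureau; standard: the balance of probabilities (weight is at least 49).
    (d): 48 < 49 [not met]
    (e): 53 − 2 = 51 ≥ 49 [met]
  Stage I.3 not carried; the customs bureau fails its burden.
The importer prevails on this issue.
— Issue II —
Stage II.1 (importer, the balance of probabilities, weight is at least 55): (f) net 89−32=57 ≥ 55 — meets.
  The importer carries Stage II.1; the customs bureau now bears the burden.
Stage II.2 (customs bureau, a heightened civil standard, weight is at least 79): (g) 75 < 79 — fails.
  The customs bureau does not carry Stage II.2.
The analysis ends at Stage II.2; the importer prevails on this issue.
— Issue III —
Stage III.1 (importer, a preponderance, weight is at least 48): (h) net 53−5=48 ≥ 48 — meets; (i) 49 ≥ 48 — meets.
  Stage III.1 is satisfied; the importer continues to bear the burden.
Stage III.2 (importer, a prima facie showing, weight is at least 23): (j) net 77−52=25 ≥ 23 — meets; (k) net 26−3=23 ≥ 23 — meets.
  Stage III.2 carried; the burden shifts to the customs bureau.
Stage III.3 (customs bureau, a prima facie showing, weight is at least 23): (l) 23 ≥ 23 — meets; (m) 22 < 23 — fails.
  The customs bureau does not carry Stage III.3.
So the importer prevails on this issue.
Per-issue: Issue I → importer; Issue II → importer; Issue III → importer. The importer must prevail on a majority of issues; overall, the importer prevails.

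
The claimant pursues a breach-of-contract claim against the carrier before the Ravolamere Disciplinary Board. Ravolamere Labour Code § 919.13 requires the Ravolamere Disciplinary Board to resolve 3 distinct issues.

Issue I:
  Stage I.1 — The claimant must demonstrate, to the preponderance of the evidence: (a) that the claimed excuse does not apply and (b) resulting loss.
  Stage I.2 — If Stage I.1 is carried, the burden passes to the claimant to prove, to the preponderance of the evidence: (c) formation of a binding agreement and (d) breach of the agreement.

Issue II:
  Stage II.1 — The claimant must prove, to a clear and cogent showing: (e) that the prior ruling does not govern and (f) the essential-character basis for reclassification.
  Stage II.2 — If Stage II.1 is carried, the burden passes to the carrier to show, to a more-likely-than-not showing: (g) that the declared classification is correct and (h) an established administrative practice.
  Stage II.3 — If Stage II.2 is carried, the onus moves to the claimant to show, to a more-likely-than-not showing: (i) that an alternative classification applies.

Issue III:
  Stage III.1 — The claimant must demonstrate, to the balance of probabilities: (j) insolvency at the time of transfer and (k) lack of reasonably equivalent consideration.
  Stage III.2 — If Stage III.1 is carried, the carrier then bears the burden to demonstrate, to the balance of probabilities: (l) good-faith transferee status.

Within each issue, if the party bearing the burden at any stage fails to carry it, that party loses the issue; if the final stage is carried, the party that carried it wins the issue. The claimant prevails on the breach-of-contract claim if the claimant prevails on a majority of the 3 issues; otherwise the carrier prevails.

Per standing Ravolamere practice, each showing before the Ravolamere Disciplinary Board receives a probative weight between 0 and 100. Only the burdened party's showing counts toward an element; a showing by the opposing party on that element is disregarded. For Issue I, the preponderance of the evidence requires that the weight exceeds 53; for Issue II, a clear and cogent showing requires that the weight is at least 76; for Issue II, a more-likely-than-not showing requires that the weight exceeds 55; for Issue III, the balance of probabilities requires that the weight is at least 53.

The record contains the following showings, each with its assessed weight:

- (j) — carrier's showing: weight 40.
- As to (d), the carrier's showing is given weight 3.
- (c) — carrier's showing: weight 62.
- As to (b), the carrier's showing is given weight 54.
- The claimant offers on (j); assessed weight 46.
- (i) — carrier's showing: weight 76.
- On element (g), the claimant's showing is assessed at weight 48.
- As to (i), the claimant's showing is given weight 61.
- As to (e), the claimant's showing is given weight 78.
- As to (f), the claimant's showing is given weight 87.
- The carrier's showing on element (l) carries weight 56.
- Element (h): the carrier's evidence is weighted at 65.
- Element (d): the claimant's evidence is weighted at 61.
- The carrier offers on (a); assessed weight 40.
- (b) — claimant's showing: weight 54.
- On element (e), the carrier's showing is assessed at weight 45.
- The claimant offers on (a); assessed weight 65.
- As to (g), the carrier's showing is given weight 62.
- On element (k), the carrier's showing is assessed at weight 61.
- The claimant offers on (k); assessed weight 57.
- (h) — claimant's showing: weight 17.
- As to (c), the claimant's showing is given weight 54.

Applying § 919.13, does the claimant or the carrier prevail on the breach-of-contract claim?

claimant

— Issue I —
At Stage I.1 the claimant must meet the preponderance of the evidence (weight exceeds 53): on (a) the weight is 65 (the carrier's 40 is given no effect), > 53, so (a) meets the standard; on (b) the weight is 54 (the carrier's 54 is given no effect), > 53, so (b) meets the standard.
  Stage I.1 carried; the burden remains with the claimant.
At Stage I.2 the claimant must meet the preponderance of the evidence (weight exceeds 53): on (c) the weight is 54 (the carrier's 62 is given no effect), > 53, so (c) meets the standard; on (d) the weight is 61 (the carrier's 3 is given no effect), > 53, so (d) meets the standard.
  The claimant carries the last stage.
With every stage satisfied, the claimant prevails on this issue.
— Issue II —
Stage II.1 — burden on claimant; standard: a clear and cogent showing (weight is at least 76).
    (e): 78 (carrier's 45 disregarded) ≥ 76 [met]
    (f): 87 ≥ 76 [met]
  Stage II.1 carried; the burden shifts to the carrier.
Stage II.2 — burden on carrier; standard: a more-likely-than-not showing (weight exceeds 55).
    (g): 62 (claimant's 48 disregarded) > 55 [met]
    (h): 65 (claimant's 17 disregarded) > 55 [met]
  Stage II.2 carried; the burden shifts to the claimant.
Stage II.3 — burden on claimant; standard: a more-likely-than-not showing (weight exceeds 55).
    (i): 61 (carrier's 76 disregarded) > 55 [met]
  The claimant carries the last stage.
All stages carried — the claimant prevails on this issue.
— Issue III —
At Stage III.1 the claimant must meet the balance of probabilities (weight is at least 53): on (j) the weight is 46 (the carrier's 40 is given no effect), which does not reach 53, so (j) does not meet the standard; on (k) the weight is 57 (the carrier's 61 is given no effect), ≥ 53, so (k) meets the standard.
  Stage III.1 not carried; the claimant fails its burden.
The analysis ends at Stage III.1; the carrier prevails on this issue.
Per-issue: Issue I → claimant; Issue II → claimant; Issue III → carrier. The claimant must prevail on a majority of issues; overall, the claimant prevails.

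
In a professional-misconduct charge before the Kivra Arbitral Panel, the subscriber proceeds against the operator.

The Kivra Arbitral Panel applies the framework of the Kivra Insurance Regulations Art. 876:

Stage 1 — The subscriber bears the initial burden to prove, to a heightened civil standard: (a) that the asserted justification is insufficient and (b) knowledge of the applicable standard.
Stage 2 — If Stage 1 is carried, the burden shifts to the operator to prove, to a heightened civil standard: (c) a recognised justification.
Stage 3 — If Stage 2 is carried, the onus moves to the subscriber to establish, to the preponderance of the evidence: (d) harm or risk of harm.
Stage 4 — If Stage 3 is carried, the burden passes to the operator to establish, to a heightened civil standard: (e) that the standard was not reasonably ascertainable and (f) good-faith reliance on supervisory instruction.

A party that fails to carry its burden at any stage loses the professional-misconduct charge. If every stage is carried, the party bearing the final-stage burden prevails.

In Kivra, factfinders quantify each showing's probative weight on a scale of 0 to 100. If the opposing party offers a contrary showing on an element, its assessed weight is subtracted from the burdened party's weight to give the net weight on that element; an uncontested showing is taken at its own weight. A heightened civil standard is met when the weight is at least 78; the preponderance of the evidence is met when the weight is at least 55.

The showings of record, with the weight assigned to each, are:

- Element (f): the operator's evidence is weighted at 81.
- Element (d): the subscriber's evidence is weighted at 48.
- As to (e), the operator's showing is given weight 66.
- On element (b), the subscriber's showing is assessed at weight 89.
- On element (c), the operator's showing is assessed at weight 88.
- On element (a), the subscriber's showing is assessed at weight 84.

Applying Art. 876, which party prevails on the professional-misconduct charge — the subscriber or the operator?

operator

Stage 1 (subscriber, a heightened civil standard, weight is at least 78): (a) 84 ≥ 78 — meets; (b) 89 ≥ 78 — meets.
  Stage 1 is satisfied; the onus moves to the operator.
Stage 2 (operator, a heightened civil standard, weight is at least 78): (c) 88 ≥ 78 — meets.
  Stage 2 carried; the burden shifts to the subscriber.
Stage 3 (subscriber, the preponderance of the evidence, weight is at least 55): (d) 48 < 55 — fails.
  Not every element is met, so the subscriber fails to carry Stage 3.
The operator prevails.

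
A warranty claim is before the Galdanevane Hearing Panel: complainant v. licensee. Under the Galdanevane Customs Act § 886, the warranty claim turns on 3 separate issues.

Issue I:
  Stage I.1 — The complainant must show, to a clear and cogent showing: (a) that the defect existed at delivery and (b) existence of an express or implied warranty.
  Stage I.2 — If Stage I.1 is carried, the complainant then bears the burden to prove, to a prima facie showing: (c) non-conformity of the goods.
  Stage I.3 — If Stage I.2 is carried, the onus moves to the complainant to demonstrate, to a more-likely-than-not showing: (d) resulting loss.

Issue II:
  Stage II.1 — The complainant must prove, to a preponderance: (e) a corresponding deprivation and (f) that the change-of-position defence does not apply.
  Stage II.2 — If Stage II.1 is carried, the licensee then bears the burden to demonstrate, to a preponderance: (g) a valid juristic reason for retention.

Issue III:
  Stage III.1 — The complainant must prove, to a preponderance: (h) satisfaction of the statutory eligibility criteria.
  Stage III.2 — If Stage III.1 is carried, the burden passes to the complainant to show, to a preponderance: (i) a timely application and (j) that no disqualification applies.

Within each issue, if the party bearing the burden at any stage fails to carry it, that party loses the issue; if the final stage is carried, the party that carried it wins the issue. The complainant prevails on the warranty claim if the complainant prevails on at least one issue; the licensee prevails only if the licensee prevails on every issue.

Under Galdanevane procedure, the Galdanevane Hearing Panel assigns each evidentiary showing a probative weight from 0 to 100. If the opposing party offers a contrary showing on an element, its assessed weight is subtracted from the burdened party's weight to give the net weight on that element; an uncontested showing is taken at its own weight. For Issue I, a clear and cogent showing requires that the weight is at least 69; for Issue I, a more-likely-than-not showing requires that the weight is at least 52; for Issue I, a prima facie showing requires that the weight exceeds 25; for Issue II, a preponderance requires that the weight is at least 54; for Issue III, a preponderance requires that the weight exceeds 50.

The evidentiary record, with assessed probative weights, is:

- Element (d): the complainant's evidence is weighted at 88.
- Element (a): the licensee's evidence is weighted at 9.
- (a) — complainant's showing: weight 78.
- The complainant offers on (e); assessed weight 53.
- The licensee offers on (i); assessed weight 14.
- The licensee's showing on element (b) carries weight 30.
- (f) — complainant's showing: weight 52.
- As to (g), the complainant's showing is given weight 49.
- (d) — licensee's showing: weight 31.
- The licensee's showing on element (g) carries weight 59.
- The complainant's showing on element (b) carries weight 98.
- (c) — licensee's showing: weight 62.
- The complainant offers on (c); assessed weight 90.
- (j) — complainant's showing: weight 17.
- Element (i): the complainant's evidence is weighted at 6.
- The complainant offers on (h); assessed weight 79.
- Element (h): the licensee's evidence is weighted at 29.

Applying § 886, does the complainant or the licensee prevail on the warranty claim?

licensee

— Issue I —
Stage I.1 — burden on complainant; standard: a clear and cogent showing (weight is at least 69).
    (a): 78 − 9 = 69 ≥ 69 [met]
    (b): 98 − 30 = 68 < 69 [not met]
  Stage I.1 not carried; the complainant fails its burden.
So the licensee prevails on this issue.
— Issue II —
Stage II.1 (complainant, a preponderance, weight is at least 54): (e) 53 < 54 — fails; (f) 52 < 54 — fails.
  The complainant does not carry Stage II.1.
The analysis ends at Stage II.1; the licensee prevails on this issue.
— Issue III —
At Stage III.1 the complainant must meet a preponderance (weight exceeds 50): on (h) the weight is 79 less the opposing 29 gives net 50, which does not exceed 50, so (h) does not meet the standard.
  Stage III.1 not carried; the complainant fails its burden.
The analysis ends at Stage III.1; the licensee prevails on this issue.
Per-issue: Issue I → licensee; Issue II → licensee; Issue III → licensee. The complainant must prevail on at least one issue; overall, the licensee prevails.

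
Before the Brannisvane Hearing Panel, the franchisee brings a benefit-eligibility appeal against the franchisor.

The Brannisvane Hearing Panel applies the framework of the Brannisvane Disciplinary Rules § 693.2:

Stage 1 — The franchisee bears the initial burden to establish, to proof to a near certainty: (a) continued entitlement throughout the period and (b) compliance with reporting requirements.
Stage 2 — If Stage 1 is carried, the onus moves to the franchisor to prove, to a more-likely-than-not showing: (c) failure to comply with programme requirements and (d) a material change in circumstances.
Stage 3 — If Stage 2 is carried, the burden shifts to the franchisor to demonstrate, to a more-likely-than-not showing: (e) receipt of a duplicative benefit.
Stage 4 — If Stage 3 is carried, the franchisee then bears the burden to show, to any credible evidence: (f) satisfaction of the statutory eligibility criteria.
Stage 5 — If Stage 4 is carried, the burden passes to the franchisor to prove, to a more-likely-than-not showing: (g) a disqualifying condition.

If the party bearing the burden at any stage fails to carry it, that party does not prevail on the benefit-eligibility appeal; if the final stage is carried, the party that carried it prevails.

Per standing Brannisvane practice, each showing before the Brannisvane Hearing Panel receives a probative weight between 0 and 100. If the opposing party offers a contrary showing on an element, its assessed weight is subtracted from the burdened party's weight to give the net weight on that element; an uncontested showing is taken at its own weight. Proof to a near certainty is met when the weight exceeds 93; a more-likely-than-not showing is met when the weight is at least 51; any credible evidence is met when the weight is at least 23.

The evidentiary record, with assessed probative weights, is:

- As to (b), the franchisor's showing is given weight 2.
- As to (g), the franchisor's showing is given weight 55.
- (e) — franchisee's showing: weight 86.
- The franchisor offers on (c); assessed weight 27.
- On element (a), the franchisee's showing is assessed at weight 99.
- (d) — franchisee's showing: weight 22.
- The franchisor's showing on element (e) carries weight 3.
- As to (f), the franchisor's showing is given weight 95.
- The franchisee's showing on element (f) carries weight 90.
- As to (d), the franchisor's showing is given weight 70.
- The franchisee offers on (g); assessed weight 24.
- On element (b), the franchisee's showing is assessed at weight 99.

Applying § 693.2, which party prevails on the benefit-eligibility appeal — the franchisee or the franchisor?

Stage 1 (franchisee, proof to a near certainty, weight exceeds 93): (a) 99 > 93 — meets; (b) net 99−2=97 > 93 — meets.
  All elements met. The burden passes to the franchisor.
Stage 2 (franchisor, a more-likely-than-not showing, weight is at least 51): (c) 27 < 51 — fails; (d) net 70−22=48 < 51 — fails.
  Stage 2 not carried; the franchisor fails its burden.
So the franchisee prevails.

franchisee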